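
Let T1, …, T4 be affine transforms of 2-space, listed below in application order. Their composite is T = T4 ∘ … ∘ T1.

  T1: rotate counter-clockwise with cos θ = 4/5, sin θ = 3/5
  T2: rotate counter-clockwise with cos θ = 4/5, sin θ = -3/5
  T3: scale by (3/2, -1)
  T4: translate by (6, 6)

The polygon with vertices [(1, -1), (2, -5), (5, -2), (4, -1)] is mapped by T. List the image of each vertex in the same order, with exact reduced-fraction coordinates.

image vertices: (15/2, 7), (9, 11), (27/2, 8), (12, 7)

T1 rotate counter-clockwise with cos θ = 4/5, sin θ = 3/5: (1, -1) → (7/5, -1/5); (2, -5) → (23/5, -14/5); (5, -2) → (26/5, 7/5); (4, -1) → (19/5, 8/5)
T2 rotate counter-clockwise with cos θ = 4/5, sin θ = -3/5: (7/5, -1/5) → (1, -1); (23/5, -14/5) → (2, -5); (26/5, 7/5) → (5, -2); (19/5, 8/5) → (4, -1)
T3 scale by (3/2, -1): (1, -1) → (3/2, 1); (2, -5) → (3, 5); (5, -2) → (15/2, 2); (4, -1) → (6, 1)
T4 translate by (6, 6): (3/2, 1) → (15/2, 7); (3, 5) → (9, 11); (15/2, 2) → (27/2, 8); (6, 1) → (12, 7)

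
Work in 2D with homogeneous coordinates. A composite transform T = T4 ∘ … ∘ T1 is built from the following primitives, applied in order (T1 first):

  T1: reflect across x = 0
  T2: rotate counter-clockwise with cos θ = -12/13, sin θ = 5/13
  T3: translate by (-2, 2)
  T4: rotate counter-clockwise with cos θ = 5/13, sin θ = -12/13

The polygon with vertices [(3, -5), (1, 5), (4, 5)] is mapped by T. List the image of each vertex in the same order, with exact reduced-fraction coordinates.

T1 reflect across x = 0: (3, -5) → (-3, -5); (1, 5) → (-1, 5); (4, 5) → (-4, 5)
T2 rotate counter-clockwise with cos θ = -12/13, sin θ = 5/13: (-3, -5) → (61/13, 45/13); (-1, 5) → (-1, -5); (-4, 5) → (23/13, -80/13)
T3 translate by (-2, 2): (61/13, 45/13) → (35/13, 71/13); (-1, -5) → (-3, -3); (23/13, -80/13) → (-3/13, -54/13)
T4 rotate counter-clockwise with cos θ = 5/13, sin θ = -12/13: (35/13, 71/13) → (79/13, -5/13); (-3, -3) → (-51/13, 21/13); (-3/13, -54/13) → (-51/13, -18/13)

image vertices: (79/13, -5/13), (-51/13, 21/13), (-51/13, -18/13)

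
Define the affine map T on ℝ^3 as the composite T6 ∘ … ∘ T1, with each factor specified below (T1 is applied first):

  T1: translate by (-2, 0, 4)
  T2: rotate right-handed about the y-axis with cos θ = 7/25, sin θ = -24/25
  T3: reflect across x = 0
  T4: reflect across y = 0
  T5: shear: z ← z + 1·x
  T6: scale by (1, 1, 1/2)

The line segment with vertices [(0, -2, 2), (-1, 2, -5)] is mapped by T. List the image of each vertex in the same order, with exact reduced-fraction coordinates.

T1 translate by (-2, 0, 4): (0, -2, 2) → (-2, -2, 6); (-1, 2, -5) → (-3, 2, -1)
T2 rotate right-handed about the y-axis with cos θ = 7/25, sin θ = -24/25: (-2, -2, 6) → (-158/25, -2, -6/25); (-3, 2, -1) → (3/25, 2, -79/25)
T3 reflect across x = 0: (-158/25, -2, -6/25) → (158/25, -2, -6/25); (3/25, 2, -79/25) → (-3/25, 2, -79/25)
T4 reflect across y = 0: (158/25, -2, -6/25) → (158/25, 2, -6/25); (-3/25, 2, -79/25) → (-3/25, -2, -79/25)
T5 shear: z ← z + 1·x: (158/25, 2, -6/25) → (158/25, 2, 152/25); (-3/25, -2, -79/25) → (-3/25, -2, -82/25)
T6 scale by (1, 1, 1/2): (158/25, 2, 152/25) → (158/25, 2, 76/25); (-3/25, -2, -82/25) → (-3/25, -2, -41/25)

image vertices: (158/25, 2, 76/25), (-3/25, -2, -41/25)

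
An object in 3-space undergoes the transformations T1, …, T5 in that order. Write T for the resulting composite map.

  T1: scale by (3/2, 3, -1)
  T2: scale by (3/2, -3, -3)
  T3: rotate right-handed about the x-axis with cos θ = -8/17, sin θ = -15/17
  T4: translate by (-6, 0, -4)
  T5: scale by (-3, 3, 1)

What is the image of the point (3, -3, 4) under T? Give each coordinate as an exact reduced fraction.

T1 scale by (3/2, 3, -1): (3, -3, 4) → (9/2, -9, -4)
T2 scale by (3/2, -3, -3): (9/2, -9, -4) → (27/4, 27, 12)
T3 rotate right-handed about the x-axis with cos θ = -8/17, sin θ = -15/17: (27/4, 27, 12) → (27/4, -36/17, -501/17)
T4 translate by (-6, 0, -4): (27/4, -36/17, -501/17) → (3/4, -36/17, -569/17)
T5 scale by (-3, 3, 1): (3/4, -36/17, -569/17) → (-9/4, -108/17, -569/17)

T(p) = (-9/4, -108/17, -569/17)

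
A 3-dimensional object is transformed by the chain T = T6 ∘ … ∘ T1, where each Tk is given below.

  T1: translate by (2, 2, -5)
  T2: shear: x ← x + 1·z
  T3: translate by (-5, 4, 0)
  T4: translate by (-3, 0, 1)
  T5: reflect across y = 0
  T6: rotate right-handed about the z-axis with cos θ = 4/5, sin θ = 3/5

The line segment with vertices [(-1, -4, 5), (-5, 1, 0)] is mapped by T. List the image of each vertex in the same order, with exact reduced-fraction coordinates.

image vertices: (-22/5, -29/5, 1), (-43/5, -76/5, -4)

T1 translate by (2, 2, -5): (-1, -4, 5) → (1, -2, 0); (-5, 1, 0) → (-3, 3, -5)
T2 shear: x ← x + 1·z: (1, -2, 0) → (1, -2, 0); (-3, 3, -5) → (-8, 3, -5)
T3 translate by (-5, 4, 0): (1, -2, 0) → (-4, 2, 0); (-8, 3, -5) → (-13, 7, -5)
T4 translate by (-3, 0, 1): (-4, 2, 0) → (-7, 2, 1); (-13, 7, -5) → (-16, 7, -4)
T5 reflect across y = 0: (-7, 2, 1) → (-7, -2, 1); (-16, 7, -4) → (-16, -7, -4)
T6 rotate right-handed about the z-axis with cos θ = 4/5, sin θ = 3/5: (-7, -2, 1) → (-22/5, -29/5, 1); (-16, -7, -4) → (-43/5, -76/5, -4)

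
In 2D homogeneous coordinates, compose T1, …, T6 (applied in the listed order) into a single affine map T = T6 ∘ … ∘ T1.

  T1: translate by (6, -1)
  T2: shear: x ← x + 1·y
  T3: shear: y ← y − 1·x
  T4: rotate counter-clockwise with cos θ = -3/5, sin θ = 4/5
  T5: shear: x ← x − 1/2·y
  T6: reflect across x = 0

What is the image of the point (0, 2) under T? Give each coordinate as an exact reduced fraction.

T(p) = (4, 46/5)

T1 translate by (6, -1): (0, 2) → (6, 1)
T2 shear: x ← x + 1·y: (6, 1) → (7, 1)
T3 shear: y ← y − 1·x: (7, 1) → (7, -6)
T4 rotate counter-clockwise with cos θ = -3/5, sin θ = 4/5: (7, -6) → (3/5, 46/5)
T5 shear: x ← x − 1/2·y: (3/5, 46/5) → (-4, 46/5)
T6 reflect across x = 0: (-4, 46/5) → (4, 46/5)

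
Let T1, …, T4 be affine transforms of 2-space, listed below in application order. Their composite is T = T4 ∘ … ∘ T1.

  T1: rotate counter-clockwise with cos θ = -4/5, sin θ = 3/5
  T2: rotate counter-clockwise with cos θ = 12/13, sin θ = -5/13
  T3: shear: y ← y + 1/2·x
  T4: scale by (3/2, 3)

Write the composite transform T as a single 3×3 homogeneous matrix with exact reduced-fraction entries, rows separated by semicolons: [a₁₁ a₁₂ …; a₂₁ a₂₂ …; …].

T = [-99/130 -84/65 0; 237/130 -183/65 0; 0 0 1]

T1 = [-4/5 -3/5 0; 3/5 -4/5 0; 0 0 1]
T2·T1 = [-33/65 -56/65 0; 56/65 -33/65 0; 0 0 1]
T3·…·T1 = [-33/65 -56/65 0; 79/130 -61/65 0; 0 0 1]
T4·…·T1 = [-99/130 -84/65 0; 237/130 -183/65 0; 0 0 1]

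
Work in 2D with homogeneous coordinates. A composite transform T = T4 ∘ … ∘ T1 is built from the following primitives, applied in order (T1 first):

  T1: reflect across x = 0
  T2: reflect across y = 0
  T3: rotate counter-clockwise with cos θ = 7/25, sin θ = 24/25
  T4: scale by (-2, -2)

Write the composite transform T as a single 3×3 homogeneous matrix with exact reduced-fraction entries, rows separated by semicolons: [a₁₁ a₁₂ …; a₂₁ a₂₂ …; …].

T = [14/25 -48/25 0; 48/25 14/25 0; 0 0 1]

T1 = [-1 0 0; 0 1 0; 0 0 1]
T2·T1 = [-1 0 0; 0 -1 0; 0 0 1]
T3·…·T1 = [-7/25 24/25 0; -24/25 -7/25 0; 0 0 1]
T4·…·T1 = [14/25 -48/25 0; 48/25 14/25 0; 0 0 1]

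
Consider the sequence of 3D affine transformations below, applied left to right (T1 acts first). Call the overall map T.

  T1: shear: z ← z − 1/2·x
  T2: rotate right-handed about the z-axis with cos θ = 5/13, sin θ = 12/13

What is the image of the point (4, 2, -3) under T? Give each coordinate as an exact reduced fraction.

T1 shear: z ← z − 1/2·x: (4, 2, -3) → (4, 2, -5)
T2 rotate right-handed about the z-axis with cos θ = 5/13, sin θ = 12/13: (4, 2, -5) → (-4/13, 58/13, -5)

T(p) = (-4/13, 58/13, -5)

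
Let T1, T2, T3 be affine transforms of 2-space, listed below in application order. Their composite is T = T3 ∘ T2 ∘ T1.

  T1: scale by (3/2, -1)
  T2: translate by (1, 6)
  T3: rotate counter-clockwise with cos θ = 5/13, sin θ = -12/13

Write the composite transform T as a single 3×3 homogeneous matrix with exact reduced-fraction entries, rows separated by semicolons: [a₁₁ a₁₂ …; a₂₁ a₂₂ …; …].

T1 = [3/2 0 0; 0 -1 0; 0 0 1]
T2·T1 = [3/2 0 1; 0 -1 6; 0 0 1]
T3·…·T1 = [15/26 -12/13 77/13; -18/13 -5/13 18/13; 0 0 1]

T = [15/26 -12/13 77/13; -18/13 -5/13 18/13; 0 0 1]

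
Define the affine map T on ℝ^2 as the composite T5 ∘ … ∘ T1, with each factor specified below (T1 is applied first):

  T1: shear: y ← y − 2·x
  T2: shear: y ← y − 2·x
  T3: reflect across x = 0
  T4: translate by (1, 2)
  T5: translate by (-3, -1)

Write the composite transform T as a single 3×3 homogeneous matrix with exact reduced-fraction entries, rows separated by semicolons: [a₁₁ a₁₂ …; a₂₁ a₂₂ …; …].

T = [-1 0 -2; -4 1 1; 0 0 1]

T1 = [1 0 0; -2 1 0; 0 0 1]
T2·T1 = [1 0 0; -4 1 0; 0 0 1]
T3·…·T1 = [-1 0 0; -4 1 0; 0 0 1]
T4·…·T1 = [-1 0 1; -4 1 2; 0 0 1]
T5·…·T1 = [-1 0 -2; -4 1 1; 0 0 1]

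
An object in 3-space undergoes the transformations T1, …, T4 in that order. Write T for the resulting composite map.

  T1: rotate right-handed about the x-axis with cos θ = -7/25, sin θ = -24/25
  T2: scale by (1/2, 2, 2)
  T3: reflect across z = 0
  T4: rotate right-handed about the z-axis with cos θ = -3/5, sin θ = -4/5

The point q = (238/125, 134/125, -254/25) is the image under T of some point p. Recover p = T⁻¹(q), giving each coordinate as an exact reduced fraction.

p = (-4, -5, -1)

T1 = [1 0 0 0; 0 -7/25 24/25 0; 0 -24/25 -7/25 0; 0 0 0 1]
T2·T1 = [1/2 0 0 0; 0 -14/25 48/25 0; 0 -48/25 -14/25 0; 0 0 0 1]
T3·…·T1 = [1/2 0 0 0; 0 -14/25 48/25 0; 0 48/25 14/25 0; 0 0 0 1]
T4·…·T1 = [-3/10 -56/125 192/125 0; -2/5 42/125 -144/125 0; 0 48/25 14/25 0; 0 0 0 1]
det M = -2; M⁻¹ = [-6/5 -8/5 0 0; -14/125 21/250 12/25 0; 48/125 -36/125 7/50 0; 0 0 0 1]
M⁻¹ · (238/125, 134/125, -254/25)ᵀ = (-4, -5, -1)ᵀ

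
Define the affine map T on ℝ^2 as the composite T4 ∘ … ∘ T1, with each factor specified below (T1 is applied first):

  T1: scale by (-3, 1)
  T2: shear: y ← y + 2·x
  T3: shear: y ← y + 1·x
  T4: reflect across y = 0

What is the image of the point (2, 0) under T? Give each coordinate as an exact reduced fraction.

T1 scale by (-3, 1): (2, 0) → (-6, 0)
T2 shear: y ← y + 2·x: (-6, 0) → (-6, -12)
T3 shear: y ← y + 1·x: (-6, -12) → (-6, -18)
T4 reflect across y = 0: (-6, -18) → (-6, 18)

T(p) = (-6, 18)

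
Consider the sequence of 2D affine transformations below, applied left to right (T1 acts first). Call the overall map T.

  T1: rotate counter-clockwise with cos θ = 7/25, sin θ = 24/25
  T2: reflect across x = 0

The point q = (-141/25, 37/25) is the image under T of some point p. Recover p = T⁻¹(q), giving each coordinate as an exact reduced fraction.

p = (3, -5)

T1 = [7/25 -24/25 0; 24/25 7/25 0; 0 0 1]
T2·T1 = [-7/25 24/25 0; 24/25 7/25 0; 0 0 1]
det M = -1; M⁻¹ = [-7/25 24/25 0; 24/25 7/25 0; 0 0 1]
M⁻¹ · (-141/25, 37/25)ᵀ = (3, -5)ᵀ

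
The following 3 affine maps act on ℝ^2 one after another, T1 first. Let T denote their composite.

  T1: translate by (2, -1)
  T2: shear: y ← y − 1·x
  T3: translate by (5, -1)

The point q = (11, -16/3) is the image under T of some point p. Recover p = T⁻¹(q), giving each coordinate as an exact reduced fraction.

T1 = [1 0 2; 0 1 -1; 0 0 1]
T2·T1 = [1 0 2; -1 1 -3; 0 0 1]
T3·…·T1 = [1 0 7; -1 1 -4; 0 0 1]
det M = 1; M⁻¹ = [1 0 -7; 1 1 -3; 0 0 1]
M⁻¹ · (11, -16/3)ᵀ = (4, 8/3)ᵀ

p = (4, 8/3)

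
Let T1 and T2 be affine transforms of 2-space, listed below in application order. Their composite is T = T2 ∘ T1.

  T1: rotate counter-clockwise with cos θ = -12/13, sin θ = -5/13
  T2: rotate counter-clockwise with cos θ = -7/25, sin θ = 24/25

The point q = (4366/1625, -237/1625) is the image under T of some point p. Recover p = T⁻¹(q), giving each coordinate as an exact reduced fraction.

T1 = [-12/13 5/13 0; -5/13 -12/13 0; 0 0 1]
T2·T1 = [204/325 253/325 0; -253/325 204/325 0; 0 0 1]
det M = 1; M⁻¹ = [204/325 -253/325 0; 253/325 204/325 0; 0 0 1]
M⁻¹ · (4366/1625, -237/1625)ᵀ = (9/5, 2)ᵀ

p = (9/5, 2)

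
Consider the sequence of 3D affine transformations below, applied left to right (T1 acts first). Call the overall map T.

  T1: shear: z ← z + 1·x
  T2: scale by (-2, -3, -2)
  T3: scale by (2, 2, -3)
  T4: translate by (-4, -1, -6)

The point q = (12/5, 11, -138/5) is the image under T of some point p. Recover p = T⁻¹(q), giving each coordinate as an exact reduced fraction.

p = (-8/5, -2, -2)

T1 = [1 0 0 0; 0 1 0 0; 1 0 1 0; 0 0 0 1]
T2·T1 = [-2 0 0 0; 0 -3 0 0; -2 0 -2 0; 0 0 0 1]
T3·…·T1 = [-4 0 0 0; 0 -6 0 0; 6 0 6 0; 0 0 0 1]
T4·…·T1 = [-4 0 0 -4; 0 -6 0 -1; 6 0 6 -6; 0 0 0 1]
det M = 144; M⁻¹ = [-1/4 0 0 -1; 0 -1/6 0 -1/6; 1/4 0 1/6 2; 0 0 0 1]
M⁻¹ · (12/5, 11, -138/5)ᵀ = (-8/5, -2, -2)ᵀ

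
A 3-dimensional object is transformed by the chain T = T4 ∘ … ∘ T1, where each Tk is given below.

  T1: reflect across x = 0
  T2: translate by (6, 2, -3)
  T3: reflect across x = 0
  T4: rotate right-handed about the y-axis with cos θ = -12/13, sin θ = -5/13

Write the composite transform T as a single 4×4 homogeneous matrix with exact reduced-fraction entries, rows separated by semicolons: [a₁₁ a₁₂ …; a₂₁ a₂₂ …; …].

T1 = [-1 0 0 0; 0 1 0 0; 0 0 1 0; 0 0 0 1]
T2·T1 = [-1 0 0 6; 0 1 0 2; 0 0 1 -3; 0 0 0 1]
T3·…·T1 = [1 0 0 -6; 0 1 0 2; 0 0 1 -3; 0 0 0 1]
T4·…·T1 = [-12/13 0 -5/13 87/13; 0 1 0 2; 5/13 0 -12/13 6/13; 0 0 0 1]

T = [-12/13 0 -5/13 87/13; 0 1 0 2; 5/13 0 -12/13 6/13; 0 0 0 1]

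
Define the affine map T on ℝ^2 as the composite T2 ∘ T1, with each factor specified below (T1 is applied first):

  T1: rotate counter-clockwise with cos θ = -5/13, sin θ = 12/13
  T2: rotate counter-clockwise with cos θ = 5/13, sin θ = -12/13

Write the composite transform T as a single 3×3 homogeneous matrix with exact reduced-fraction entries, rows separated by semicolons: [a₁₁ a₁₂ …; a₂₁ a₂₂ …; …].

T1 = [-5/13 -12/13 0; 12/13 -5/13 0; 0 0 1]
T2·T1 = [119/169 -120/169 0; 120/169 119/169 0; 0 0 1]

T = [119/169 -120/169 0; 120/169 119/169 0; 0 0 1]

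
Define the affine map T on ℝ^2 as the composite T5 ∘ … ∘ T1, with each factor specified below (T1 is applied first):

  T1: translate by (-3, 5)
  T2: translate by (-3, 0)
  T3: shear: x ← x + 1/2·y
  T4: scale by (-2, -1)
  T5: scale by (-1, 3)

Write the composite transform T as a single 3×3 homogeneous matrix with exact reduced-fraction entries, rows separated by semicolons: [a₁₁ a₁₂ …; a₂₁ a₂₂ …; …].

T = [2 1 -7; 0 -3 -15; 0 0 1]

T1 = [1 0 -3; 0 1 5; 0 0 1]
T2·T1 = [1 0 -6; 0 1 5; 0 0 1]
T3·…·T1 = [1 1/2 -7/2; 0 1 5; 0 0 1]
T4·…·T1 = [-2 -1 7; 0 -1 -5; 0 0 1]
T5·…·T1 = [2 1 -7; 0 -3 -15; 0 0 1]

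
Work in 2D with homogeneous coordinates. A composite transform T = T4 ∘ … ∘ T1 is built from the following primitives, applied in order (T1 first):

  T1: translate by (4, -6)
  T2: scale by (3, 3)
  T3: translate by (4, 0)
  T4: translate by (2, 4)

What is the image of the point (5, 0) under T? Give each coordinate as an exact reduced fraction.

T1 translate by (4, -6): (5, 0) → (9, -6)
T2 scale by (3, 3): (9, -6) → (27, -18)
T3 translate by (4, 0): (27, -18) → (31, -18)
T4 translate by (2, 4): (31, -18) → (33, -14)

T(p) = (33, -14)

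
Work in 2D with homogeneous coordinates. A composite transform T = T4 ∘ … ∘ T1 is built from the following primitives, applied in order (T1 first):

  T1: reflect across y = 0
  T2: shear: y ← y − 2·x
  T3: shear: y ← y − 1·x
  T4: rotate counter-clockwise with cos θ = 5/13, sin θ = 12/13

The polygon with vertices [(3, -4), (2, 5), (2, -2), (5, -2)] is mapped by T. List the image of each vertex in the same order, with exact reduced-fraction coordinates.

image vertices: (75/13, 11/13), (142/13, -31/13), (58/13, 4/13), (181/13, -5/13)

T1 reflect across y = 0: (3, -4) → (3, 4); (2, 5) → (2, -5); (2, -2) → (2, 2); (5, -2) → (5, 2)
T2 shear: y ← y − 2·x: (3, 4) → (3, -2); (2, -5) → (2, -9); (2, 2) → (2, -2); (5, 2) → (5, -8)
T3 shear: y ← y − 1·x: (3, -2) → (3, -5); (2, -9) → (2, -11); (2, -2) → (2, -4); (5, -8) → (5, -13)
T4 rotate counter-clockwise with cos θ = 5/13, sin θ = 12/13: (3, -5) → (75/13, 11/13); (2, -11) → (142/13, -31/13); (2, -4) → (58/13, 4/13); (5, -13) → (181/13, -5/13)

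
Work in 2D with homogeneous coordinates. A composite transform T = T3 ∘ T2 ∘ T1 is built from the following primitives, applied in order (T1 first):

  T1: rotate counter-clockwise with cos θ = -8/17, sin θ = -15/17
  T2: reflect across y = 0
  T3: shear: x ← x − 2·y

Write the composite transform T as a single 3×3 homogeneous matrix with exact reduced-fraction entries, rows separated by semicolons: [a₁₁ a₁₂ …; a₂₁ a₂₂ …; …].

T1 = [-8/17 15/17 0; -15/17 -8/17 0; 0 0 1]
T2·T1 = [-8/17 15/17 0; 15/17 8/17 0; 0 0 1]
T3·…·T1 = [-38/17 -1/17 0; 15/17 8/17 0; 0 0 1]

T = [-38/17 -1/17 0; 15/17 8/17 0; 0 0 1]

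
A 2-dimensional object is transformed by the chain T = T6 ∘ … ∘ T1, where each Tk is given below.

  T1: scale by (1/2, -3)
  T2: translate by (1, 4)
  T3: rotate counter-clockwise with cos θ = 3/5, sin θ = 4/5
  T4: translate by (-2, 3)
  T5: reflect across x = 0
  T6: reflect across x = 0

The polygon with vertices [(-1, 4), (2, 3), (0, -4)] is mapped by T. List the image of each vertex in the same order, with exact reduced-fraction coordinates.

T1 scale by (1/2, -3): (-1, 4) → (-1/2, -12); (2, 3) → (1, -9); (0, -4) → (0, 12)
T2 translate by (1, 4): (-1/2, -12) → (1/2, -8); (1, -9) → (2, -5); (0, 12) → (1, 16)
T3 rotate counter-clockwise with cos θ = 3/5, sin θ = 4/5: (1/2, -8) → (67/10, -22/5); (2, -5) → (26/5, -7/5); (1, 16) → (-61/5, 52/5)
T4 translate by (-2, 3): (67/10, -22/5) → (47/10, -7/5); (26/5, -7/5) → (16/5, 8/5); (-61/5, 52/5) → (-71/5, 67/5)
T5 reflect across x = 0: (47/10, -7/5) → (-47/10, -7/5); (16/5, 8/5) → (-16/5, 8/5); (-71/5, 67/5) → (71/5, 67/5)
T6 reflect across x = 0: (-47/10, -7/5) → (47/10, -7/5); (-16/5, 8/5) → (16/5, 8/5); (71/5, 67/5) → (-71/5, 67/5)

image vertices: (47/10, -7/5), (16/5, 8/5), (-71/5, 67/5)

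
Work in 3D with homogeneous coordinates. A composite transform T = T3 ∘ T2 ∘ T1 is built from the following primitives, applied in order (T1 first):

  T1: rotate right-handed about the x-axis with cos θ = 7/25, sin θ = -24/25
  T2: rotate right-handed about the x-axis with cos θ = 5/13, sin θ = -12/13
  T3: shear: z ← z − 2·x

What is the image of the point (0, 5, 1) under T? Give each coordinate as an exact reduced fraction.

T(p) = (0, -1061/325, -1273/325)

T1 rotate right-handed about the x-axis with cos θ = 7/25, sin θ = -24/25: (0, 5, 1) → (0, 59/25, -113/25)
T2 rotate right-handed about the x-axis with cos θ = 5/13, sin θ = -12/13: (0, 59/25, -113/25) → (0, -1061/325, -1273/325)
T3 shear: z ← z − 2·x: (0, -1061/325, -1273/325) → (0, -1061/325, -1273/325)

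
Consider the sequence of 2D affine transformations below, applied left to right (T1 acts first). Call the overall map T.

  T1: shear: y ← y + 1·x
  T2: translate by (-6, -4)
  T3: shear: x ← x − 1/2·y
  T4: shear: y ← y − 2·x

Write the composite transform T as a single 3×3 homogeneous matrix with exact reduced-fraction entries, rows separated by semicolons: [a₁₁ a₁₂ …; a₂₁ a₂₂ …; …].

T = [1/2 -1/2 -4; 0 2 4; 0 0 1]

T1 = [1 0 0; 1 1 0; 0 0 1]
T2·T1 = [1 0 -6; 1 1 -4; 0 0 1]
T3·…·T1 = [1/2 -1/2 -4; 1 1 -4; 0 0 1]
T4·…·T1 = [1/2 -1/2 -4; 0 2 4; 0 0 1]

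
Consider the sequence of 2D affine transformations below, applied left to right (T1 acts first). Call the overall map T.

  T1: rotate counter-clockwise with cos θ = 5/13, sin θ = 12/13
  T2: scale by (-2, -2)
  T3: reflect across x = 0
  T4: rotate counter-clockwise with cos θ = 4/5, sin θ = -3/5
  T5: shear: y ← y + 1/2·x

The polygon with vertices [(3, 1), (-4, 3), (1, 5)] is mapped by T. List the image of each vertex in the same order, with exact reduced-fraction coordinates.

image vertices: (-222/65, -457/65), (-50/13, 95/13), (-662/65, -297/65)

T1 rotate counter-clockwise with cos θ = 5/13, sin θ = 12/13: (3, 1) → (3/13, 41/13); (-4, 3) → (-56/13, -33/13); (1, 5) → (-55/13, 37/13)
T2 scale by (-2, -2): (3/13, 41/13) → (-6/13, -82/13); (-56/13, -33/13) → (112/13, 66/13); (-55/13, 37/13) → (110/13, -74/13)
T3 reflect across x = 0: (-6/13, -82/13) → (6/13, -82/13); (112/13, 66/13) → (-112/13, 66/13); (110/13, -74/13) → (-110/13, -74/13)
T4 rotate counter-clockwise with cos θ = 4/5, sin θ = -3/5: (6/13, -82/13) → (-222/65, -346/65); (-112/13, 66/13) → (-50/13, 120/13); (-110/13, -74/13) → (-662/65, 34/65)
T5 shear: y ← y + 1/2·x: (-222/65, -346/65) → (-222/65, -457/65); (-50/13, 120/13) → (-50/13, 95/13); (-662/65, 34/65) → (-662/65, -297/65)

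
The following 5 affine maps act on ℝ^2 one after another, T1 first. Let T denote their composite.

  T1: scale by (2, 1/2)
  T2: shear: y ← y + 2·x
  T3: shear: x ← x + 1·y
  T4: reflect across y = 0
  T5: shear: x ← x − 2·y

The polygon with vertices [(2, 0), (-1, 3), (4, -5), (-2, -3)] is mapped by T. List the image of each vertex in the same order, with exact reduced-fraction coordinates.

T1 scale by (2, 1/2): (2, 0) → (4, 0); (-1, 3) → (-2, 3/2); (4, -5) → (8, -5/2); (-2, -3) → (-4, -3/2)
T2 shear: y ← y + 2·x: (4, 0) → (4, 8); (-2, 3/2) → (-2, -5/2); (8, -5/2) → (8, 27/2); (-4, -3/2) → (-4, -19/2)
T3 shear: x ← x + 1·y: (4, 8) → (12, 8); (-2, -5/2) → (-9/2, -5/2); (8, 27/2) → (43/2, 27/2); (-4, -19/2) → (-27/2, -19/2)
T4 reflect across y = 0: (12, 8) → (12, -8); (-9/2, -5/2) → (-9/2, 5/2); (43/2, 27/2) → (43/2, -27/2); (-27/2, -19/2) → (-27/2, 19/2)
T5 shear: x ← x − 2·y: (12, -8) → (28, -8); (-9/2, 5/2) → (-19/2, 5/2); (43/2, -27/2) → (97/2, -27/2); (-27/2, 19/2) → (-65/2, 19/2)

image vertices: (28, -8), (-19/2, 5/2), (97/2, -27/2), (-65/2, 19/2)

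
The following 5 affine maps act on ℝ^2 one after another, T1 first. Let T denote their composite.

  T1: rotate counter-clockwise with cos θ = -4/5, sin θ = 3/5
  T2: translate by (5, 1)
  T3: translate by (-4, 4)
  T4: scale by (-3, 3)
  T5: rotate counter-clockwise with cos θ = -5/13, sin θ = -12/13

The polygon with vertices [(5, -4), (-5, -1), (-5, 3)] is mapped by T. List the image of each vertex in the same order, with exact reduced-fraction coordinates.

T1 rotate counter-clockwise with cos θ = -4/5, sin θ = 3/5: (5, -4) → (-8/5, 31/5); (-5, -1) → (23/5, -11/5); (-5, 3) → (11/5, -27/5)
T2 translate by (5, 1): (-8/5, 31/5) → (17/5, 36/5); (23/5, -11/5) → (48/5, -6/5); (11/5, -27/5) → (36/5, -22/5)
T3 translate by (-4, 4): (17/5, 36/5) → (-3/5, 56/5); (48/5, -6/5) → (28/5, 14/5); (36/5, -22/5) → (16/5, -2/5)
T4 scale by (-3, 3): (-3/5, 56/5) → (9/5, 168/5); (28/5, 14/5) → (-84/5, 42/5); (16/5, -2/5) → (-48/5, -6/5)
T5 rotate counter-clockwise with cos θ = -5/13, sin θ = -12/13: (9/5, 168/5) → (1971/65, -948/65); (-84/5, 42/5) → (924/65, 798/65); (-48/5, -6/5) → (168/65, 606/65)

image vertices: (1971/65, -948/65), (924/65, 798/65), (168/65, 606/65)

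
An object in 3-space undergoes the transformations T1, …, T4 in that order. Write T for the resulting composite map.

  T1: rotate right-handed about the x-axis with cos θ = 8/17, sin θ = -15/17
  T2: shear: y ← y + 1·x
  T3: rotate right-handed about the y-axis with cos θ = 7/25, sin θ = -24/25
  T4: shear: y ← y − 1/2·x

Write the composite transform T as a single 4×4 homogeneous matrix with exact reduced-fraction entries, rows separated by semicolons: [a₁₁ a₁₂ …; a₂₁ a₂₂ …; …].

T = [7/25 72/85 -192/425 0; 43/50 4/85 471/425 0; 24/25 -21/85 56/425 0; 0 0 0 1]

T1 = [1 0 0 0; 0 8/17 15/17 0; 0 -15/17 8/17 0; 0 0 0 1]
T2·T1 = [1 0 0 0; 1 8/17 15/17 0; 0 -15/17 8/17 0; 0 0 0 1]
T3·…·T1 = [7/25 72/85 -192/425 0; 1 8/17 15/17 0; 24/25 -21/85 56/425 0; 0 0 0 1]
T4·…·T1 = [7/25 72/85 -192/425 0; 43/50 4/85 471/425 0; 24/25 -21/85 56/425 0; 0 0 0 1]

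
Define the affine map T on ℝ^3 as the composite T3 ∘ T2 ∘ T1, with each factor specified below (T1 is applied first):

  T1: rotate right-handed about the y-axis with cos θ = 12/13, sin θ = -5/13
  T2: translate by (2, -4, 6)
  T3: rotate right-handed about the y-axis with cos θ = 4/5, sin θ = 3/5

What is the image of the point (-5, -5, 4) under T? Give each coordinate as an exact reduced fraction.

T(p) = (87/65, -9, 566/65)

T1 rotate right-handed about the y-axis with cos θ = 12/13, sin θ = -5/13: (-5, -5, 4) → (-80/13, -5, 23/13)
T2 translate by (2, -4, 6): (-80/13, -5, 23/13) → (-54/13, -9, 101/13)
T3 rotate right-handed about the y-axis with cos θ = 4/5, sin θ = 3/5: (-54/13, -9, 101/13) → (87/65, -9, 566/65)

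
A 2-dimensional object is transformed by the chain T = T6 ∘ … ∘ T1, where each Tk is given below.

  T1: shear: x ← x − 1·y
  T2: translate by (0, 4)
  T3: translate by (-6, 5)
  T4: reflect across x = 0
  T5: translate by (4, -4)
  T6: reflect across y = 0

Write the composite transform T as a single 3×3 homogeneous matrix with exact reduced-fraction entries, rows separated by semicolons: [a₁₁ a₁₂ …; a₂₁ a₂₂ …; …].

T = [-1 1 10; 0 -1 -5; 0 0 1]

T1 = [1 -1 0; 0 1 0; 0 0 1]
T2·T1 = [1 -1 0; 0 1 4; 0 0 1]
T3·…·T1 = [1 -1 -6; 0 1 9; 0 0 1]
T4·…·T1 = [-1 1 6; 0 1 9; 0 0 1]
T5·…·T1 = [-1 1 10; 0 1 5; 0 0 1]
T6·…·T1 = [-1 1 10; 0 -1 -5; 0 0 1]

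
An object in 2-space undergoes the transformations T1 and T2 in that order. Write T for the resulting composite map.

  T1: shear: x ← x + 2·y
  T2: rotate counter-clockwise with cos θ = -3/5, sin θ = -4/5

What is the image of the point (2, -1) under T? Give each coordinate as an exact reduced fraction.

T1 shear: x ← x + 2·y: (2, -1) → (0, -1)
T2 rotate counter-clockwise with cos θ = -3/5, sin θ = -4/5: (0, -1) → (-4/5, 3/5)

T(p) = (-4/5, 3/5)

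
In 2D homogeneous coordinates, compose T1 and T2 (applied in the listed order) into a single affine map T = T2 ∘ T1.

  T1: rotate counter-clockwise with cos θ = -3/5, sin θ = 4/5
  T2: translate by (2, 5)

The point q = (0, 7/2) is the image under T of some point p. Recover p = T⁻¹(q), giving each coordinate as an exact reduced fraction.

p = (0, 5/2)

T1 = [-3/5 -4/5 0; 4/5 -3/5 0; 0 0 1]
T2·T1 = [-3/5 -4/5 2; 4/5 -3/5 5; 0 0 1]
det M = 1; M⁻¹ = [-3/5 4/5 -14/5; -4/5 -3/5 23/5; 0 0 1]
M⁻¹ · (0, 7/2)ᵀ = (0, 5/2)ᵀ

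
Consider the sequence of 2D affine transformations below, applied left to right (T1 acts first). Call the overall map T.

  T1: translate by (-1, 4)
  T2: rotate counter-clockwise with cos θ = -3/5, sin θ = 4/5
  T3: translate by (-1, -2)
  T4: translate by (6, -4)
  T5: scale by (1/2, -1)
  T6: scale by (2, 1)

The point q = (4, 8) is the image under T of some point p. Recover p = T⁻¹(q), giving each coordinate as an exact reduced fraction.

p = (0, -2)

T1 = [1 0 -1; 0 1 4; 0 0 1]
T2·T1 = [-3/5 -4/5 -13/5; 4/5 -3/5 -16/5; 0 0 1]
T3·…·T1 = [-3/5 -4/5 -18/5; 4/5 -3/5 -26/5; 0 0 1]
T4·…·T1 = [-3/5 -4/5 12/5; 4/5 -3/5 -46/5; 0 0 1]
T5·…·T1 = [-3/10 -2/5 6/5; -4/5 3/5 46/5; 0 0 1]
T6·…·T1 = [-3/5 -4/5 12/5; -4/5 3/5 46/5; 0 0 1]
det M = -1; M⁻¹ = [-3/5 -4/5 44/5; -4/5 3/5 -18/5; 0 0 1]
M⁻¹ · (4, 8)ᵀ = (0, -2)ᵀ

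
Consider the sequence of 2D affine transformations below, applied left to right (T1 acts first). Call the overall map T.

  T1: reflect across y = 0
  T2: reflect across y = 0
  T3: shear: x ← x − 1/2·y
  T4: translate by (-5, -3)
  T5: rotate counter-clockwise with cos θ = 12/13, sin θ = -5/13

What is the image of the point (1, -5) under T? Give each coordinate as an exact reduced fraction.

T(p) = (-58/13, -177/26)

T1 reflect across y = 0: (1, -5) → (1, 5)
T2 reflect across y = 0: (1, 5) → (1, -5)
T3 shear: x ← x − 1/2·y: (1, -5) → (7/2, -5)
T4 translate by (-5, -3): (7/2, -5) → (-3/2, -8)
T5 rotate counter-clockwise with cos θ = 12/13, sin θ = -5/13: (-3/2, -8) → (-58/13, -177/26)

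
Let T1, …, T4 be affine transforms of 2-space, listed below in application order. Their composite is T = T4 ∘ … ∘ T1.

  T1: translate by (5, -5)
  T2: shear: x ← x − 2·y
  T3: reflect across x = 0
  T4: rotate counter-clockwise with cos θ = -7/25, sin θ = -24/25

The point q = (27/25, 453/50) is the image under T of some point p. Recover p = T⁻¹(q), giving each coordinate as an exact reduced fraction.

p = (1, 7/2)

T1 = [1 0 5; 0 1 -5; 0 0 1]
T2·T1 = [1 -2 15; 0 1 -5; 0 0 1]
T3·…·T1 = [-1 2 -15; 0 1 -5; 0 0 1]
T4·…·T1 = [7/25 2/5 -3/5; 24/25 -11/5 79/5; 0 0 1]
det M = -1; M⁻¹ = [11/5 2/5 -5; 24/25 -7/25 5; 0 0 1]
M⁻¹ · (27/25, 453/50)ᵀ = (1, 7/2)ᵀ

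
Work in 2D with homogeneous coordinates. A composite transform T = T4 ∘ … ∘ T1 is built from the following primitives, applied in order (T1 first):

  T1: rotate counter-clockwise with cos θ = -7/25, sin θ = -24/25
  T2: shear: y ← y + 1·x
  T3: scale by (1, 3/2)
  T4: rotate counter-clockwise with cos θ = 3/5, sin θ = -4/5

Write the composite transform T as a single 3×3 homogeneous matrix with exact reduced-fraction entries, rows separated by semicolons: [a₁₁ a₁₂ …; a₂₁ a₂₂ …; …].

T = [-207/125 174/125 0; -223/250 -39/250 0; 0 0 1]

T1 = [-7/25 24/25 0; -24/25 -7/25 0; 0 0 1]
T2·T1 = [-7/25 24/25 0; -31/25 17/25 0; 0 0 1]
T3·…·T1 = [-7/25 24/25 0; -93/50 51/50 0; 0 0 1]
T4·…·T1 = [-207/125 174/125 0; -223/250 -39/250 0; 0 0 1]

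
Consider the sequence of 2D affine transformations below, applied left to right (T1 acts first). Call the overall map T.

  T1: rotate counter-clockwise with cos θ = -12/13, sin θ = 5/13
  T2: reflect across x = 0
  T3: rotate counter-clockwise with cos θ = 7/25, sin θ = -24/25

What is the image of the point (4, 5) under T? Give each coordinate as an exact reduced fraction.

T(p) = (-449/325, -2032/325)

T1 rotate counter-clockwise with cos θ = -12/13, sin θ = 5/13: (4, 5) → (-73/13, -40/13)
T2 reflect across x = 0: (-73/13, -40/13) → (73/13, -40/13)
T3 rotate counter-clockwise with cos θ = 7/25, sin θ = -24/25: (73/13, -40/13) → (-449/325, -2032/325)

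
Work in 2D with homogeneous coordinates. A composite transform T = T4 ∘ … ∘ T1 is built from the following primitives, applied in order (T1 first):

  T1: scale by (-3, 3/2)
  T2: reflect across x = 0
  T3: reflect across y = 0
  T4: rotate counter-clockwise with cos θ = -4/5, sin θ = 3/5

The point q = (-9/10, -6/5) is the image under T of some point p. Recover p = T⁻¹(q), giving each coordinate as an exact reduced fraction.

p = (0, -1)

T1 = [-3 0 0; 0 3/2 0; 0 0 1]
T2·T1 = [3 0 0; 0 3/2 0; 0 0 1]
T3·…·T1 = [3 0 0; 0 -3/2 0; 0 0 1]
T4·…·T1 = [-12/5 9/10 0; 9/5 6/5 0; 0 0 1]
det M = -9/2; M⁻¹ = [-4/15 1/5 0; 2/5 8/15 0; 0 0 1]
M⁻¹ · (-9/10, -6/5)ᵀ = (0, -1)ᵀ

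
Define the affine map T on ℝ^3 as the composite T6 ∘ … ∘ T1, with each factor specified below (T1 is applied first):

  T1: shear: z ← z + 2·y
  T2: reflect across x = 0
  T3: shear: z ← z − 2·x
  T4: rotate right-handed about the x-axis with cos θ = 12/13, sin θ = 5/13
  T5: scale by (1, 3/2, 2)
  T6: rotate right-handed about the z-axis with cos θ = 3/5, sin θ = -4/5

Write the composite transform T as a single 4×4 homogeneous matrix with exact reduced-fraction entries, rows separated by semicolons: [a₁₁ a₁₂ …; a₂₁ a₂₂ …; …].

T = [-99/65 12/65 -6/13 0; 7/65 9/65 -9/26 0; 48/13 58/13 24/13 0; 0 0 0 1]

T1 = [1 0 0 0; 0 1 0 0; 0 2 1 0; 0 0 0 1]
T2·T1 = [-1 0 0 0; 0 1 0 0; 0 2 1 0; 0 0 0 1]
T3·…·T1 = [-1 0 0 0; 0 1 0 0; 2 2 1 0; 0 0 0 1]
T4·…·T1 = [-1 0 0 0; -10/13 2/13 -5/13 0; 24/13 29/13 12/13 0; 0 0 0 1]
T5·…·T1 = [-1 0 0 0; -15/13 3/13 -15/26 0; 48/13 58/13 24/13 0; 0 0 0 1]
T6·…·T1 = [-99/65 12/65 -6/13 0; 7/65 9/65 -9/26 0; 48/13 58/13 24/13 0; 0 0 0 1]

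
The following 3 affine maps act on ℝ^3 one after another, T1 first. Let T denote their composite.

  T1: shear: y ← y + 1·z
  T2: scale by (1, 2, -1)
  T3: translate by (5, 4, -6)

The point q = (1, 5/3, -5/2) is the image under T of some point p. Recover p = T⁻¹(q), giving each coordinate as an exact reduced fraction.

p = (-4, 7/3, -7/2)

T1 = [1 0 0 0; 0 1 1 0; 0 0 1 0; 0 0 0 1]
T2·T1 = [1 0 0 0; 0 2 2 0; 0 0 -1 0; 0 0 0 1]
T3·…·T1 = [1 0 0 5; 0 2 2 4; 0 0 -1 -6; 0 0 0 1]
det M = -2; M⁻¹ = [1 0 0 -5; 0 1/2 1 4; 0 0 -1 -6; 0 0 0 1]
M⁻¹ · (1, 5/3, -5/2)ᵀ = (-4, 7/3, -7/2)ᵀ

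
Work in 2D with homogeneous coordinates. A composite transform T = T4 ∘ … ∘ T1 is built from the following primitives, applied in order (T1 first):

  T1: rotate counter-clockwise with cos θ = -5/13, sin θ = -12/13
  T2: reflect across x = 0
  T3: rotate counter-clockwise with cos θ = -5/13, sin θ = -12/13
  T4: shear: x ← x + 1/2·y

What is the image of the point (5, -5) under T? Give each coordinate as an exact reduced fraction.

T1 rotate counter-clockwise with cos θ = -5/13, sin θ = -12/13: (5, -5) → (-85/13, -35/13)
T2 reflect across x = 0: (-85/13, -35/13) → (85/13, -35/13)
T3 rotate counter-clockwise with cos θ = -5/13, sin θ = -12/13: (85/13, -35/13) → (-5, -5)
T4 shear: x ← x + 1/2·y: (-5, -5) → (-15/2, -5)

T(p) = (-15/2, -5)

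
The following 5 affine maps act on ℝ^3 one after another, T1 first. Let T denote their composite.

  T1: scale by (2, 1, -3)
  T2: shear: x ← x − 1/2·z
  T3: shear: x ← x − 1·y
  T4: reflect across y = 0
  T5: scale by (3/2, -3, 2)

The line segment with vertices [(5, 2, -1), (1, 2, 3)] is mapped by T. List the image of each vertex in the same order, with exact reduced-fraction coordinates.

image vertices: (39/4, 6, 6), (27/4, 6, -18)

T1 scale by (2, 1, -3): (5, 2, -1) → (10, 2, 3); (1, 2, 3) → (2, 2, -9)
T2 shear: x ← x − 1/2·z: (10, 2, 3) → (17/2, 2, 3); (2, 2, -9) → (13/2, 2, -9)
T3 shear: x ← x − 1·y: (17/2, 2, 3) → (13/2, 2, 3); (13/2, 2, -9) → (9/2, 2, -9)
T4 reflect across y = 0: (13/2, 2, 3) → (13/2, -2, 3); (9/2, 2, -9) → (9/2, -2, -9)
T5 scale by (3/2, -3, 2): (13/2, -2, 3) → (39/4, 6, 6); (9/2, -2, -9) → (27/4, 6, -18)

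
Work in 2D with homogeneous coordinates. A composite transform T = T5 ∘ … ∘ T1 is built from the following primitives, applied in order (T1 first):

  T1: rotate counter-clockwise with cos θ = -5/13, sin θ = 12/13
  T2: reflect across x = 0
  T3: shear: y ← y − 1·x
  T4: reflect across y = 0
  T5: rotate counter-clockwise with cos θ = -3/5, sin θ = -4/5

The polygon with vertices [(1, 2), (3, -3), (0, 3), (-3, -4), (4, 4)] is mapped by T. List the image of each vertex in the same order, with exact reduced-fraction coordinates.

image vertices: (21/65, -197/65), (-45/13, 60/13), (96/65, -297/65), (1/65, 393/65), (-44/65, -392/65)

T1 rotate counter-clockwise with cos θ = -5/13, sin θ = 12/13: (1, 2) → (-29/13, 2/13); (3, -3) → (21/13, 51/13); (0, 3) → (-36/13, -15/13); (-3, -4) → (63/13, -16/13); (4, 4) → (-68/13, 28/13)
T2 reflect across x = 0: (-29/13, 2/13) → (29/13, 2/13); (21/13, 51/13) → (-21/13, 51/13); (-36/13, -15/13) → (36/13, -15/13); (63/13, -16/13) → (-63/13, -16/13); (-68/13, 28/13) → (68/13, 28/13)
T3 shear: y ← y − 1·x: (29/13, 2/13) → (29/13, -27/13); (-21/13, 51/13) → (-21/13, 72/13); (36/13, -15/13) → (36/13, -51/13); (-63/13, -16/13) → (-63/13, 47/13); (68/13, 28/13) → (68/13, -40/13)
T4 reflect across y = 0: (29/13, -27/13) → (29/13, 27/13); (-21/13, 72/13) → (-21/13, -72/13); (36/13, -51/13) → (36/13, 51/13); (-63/13, 47/13) → (-63/13, -47/13); (68/13, -40/13) → (68/13, 40/13)
T5 rotate counter-clockwise with cos θ = -3/5, sin θ = -4/5: (29/13, 27/13) → (21/65, -197/65); (-21/13, -72/13) → (-45/13, 60/13); (36/13, 51/13) → (96/65, -297/65); (-63/13, -47/13) → (1/65, 393/65); (68/13, 40/13) → (-44/65, -392/65)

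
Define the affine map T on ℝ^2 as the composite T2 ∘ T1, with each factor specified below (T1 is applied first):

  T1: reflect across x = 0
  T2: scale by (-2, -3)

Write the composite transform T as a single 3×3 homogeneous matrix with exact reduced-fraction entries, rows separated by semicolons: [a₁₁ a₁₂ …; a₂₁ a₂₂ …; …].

T1 = [-1 0 0; 0 1 0; 0 0 1]
T2·T1 = [2 0 0; 0 -3 0; 0 0 1]

T = [2 0 0; 0 -3 0; 0 0 1]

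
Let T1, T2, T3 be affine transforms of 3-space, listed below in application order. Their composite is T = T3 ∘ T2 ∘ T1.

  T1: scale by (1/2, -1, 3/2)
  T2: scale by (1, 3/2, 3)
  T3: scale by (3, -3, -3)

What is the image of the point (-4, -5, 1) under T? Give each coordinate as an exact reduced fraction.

T(p) = (-6, -45/2, -27/2)

T1 scale by (1/2, -1, 3/2): (-4, -5, 1) → (-2, 5, 3/2)
T2 scale by (1, 3/2, 3): (-2, 5, 3/2) → (-2, 15/2, 9/2)
T3 scale by (3, -3, -3): (-2, 15/2, 9/2) → (-6, -45/2, -27/2)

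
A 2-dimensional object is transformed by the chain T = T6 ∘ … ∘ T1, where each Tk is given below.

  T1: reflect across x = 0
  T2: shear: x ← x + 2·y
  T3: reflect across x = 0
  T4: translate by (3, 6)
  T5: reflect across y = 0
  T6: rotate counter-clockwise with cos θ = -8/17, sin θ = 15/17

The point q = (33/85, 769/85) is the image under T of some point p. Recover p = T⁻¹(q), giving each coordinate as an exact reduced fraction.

T1 = [-1 0 0; 0 1 0; 0 0 1]
T2·T1 = [-1 2 0; 0 1 0; 0 0 1]
T3·…·T1 = [1 -2 0; 0 1 0; 0 0 1]
T4·…·T1 = [1 -2 3; 0 1 6; 0 0 1]
T5·…·T1 = [1 -2 3; 0 -1 -6; 0 0 1]
T6·…·T1 = [-8/17 31/17 66/17; 15/17 -22/17 93/17; 0 0 1]
det M = -1; M⁻¹ = [22/17 31/17 -15; 15/17 8/17 -6; 0 0 1]
M⁻¹ · (33/85, 769/85)ᵀ = (2, -7/5)ᵀ

p = (2, -7/5)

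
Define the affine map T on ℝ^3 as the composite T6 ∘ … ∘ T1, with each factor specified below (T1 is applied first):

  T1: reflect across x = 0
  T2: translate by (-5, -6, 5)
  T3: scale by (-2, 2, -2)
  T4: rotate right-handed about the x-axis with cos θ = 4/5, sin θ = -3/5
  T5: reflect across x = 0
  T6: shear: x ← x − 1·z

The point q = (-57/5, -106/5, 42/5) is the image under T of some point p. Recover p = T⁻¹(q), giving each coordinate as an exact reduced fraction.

T1 = [-1 0 0 0; 0 1 0 0; 0 0 1 0; 0 0 0 1]
T2·T1 = [-1 0 0 -5; 0 1 0 -6; 0 0 1 5; 0 0 0 1]
T3·…·T1 = [2 0 0 10; 0 2 0 -12; 0 0 -2 -10; 0 0 0 1]
T4·…·T1 = [2 0 0 10; 0 8/5 -6/5 -78/5; 0 -6/5 -8/5 -4/5; 0 0 0 1]
T5·…·T1 = [-2 0 0 -10; 0 8/5 -6/5 -78/5; 0 -6/5 -8/5 -4/5; 0 0 0 1]
T6·…·T1 = [-2 6/5 8/5 -46/5; 0 8/5 -6/5 -78/5; 0 -6/5 -8/5 -4/5; 0 0 0 1]
det M = 8; M⁻¹ = [-1/2 0 -1/2 -5; 0 2/5 -3/10 6; 0 -3/10 -2/5 -5; 0 0 0 1]
M⁻¹ · (-57/5, -106/5, 42/5)ᵀ = (-7/2, -5, -2)ᵀ

p = (-7/2, -5, -2)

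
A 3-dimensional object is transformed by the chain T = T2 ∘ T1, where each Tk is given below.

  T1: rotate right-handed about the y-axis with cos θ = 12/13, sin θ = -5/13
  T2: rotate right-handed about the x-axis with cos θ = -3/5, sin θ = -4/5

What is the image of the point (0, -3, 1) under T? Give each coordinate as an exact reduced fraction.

T1 rotate right-handed about the y-axis with cos θ = 12/13, sin θ = -5/13: (0, -3, 1) → (-5/13, -3, 12/13)
T2 rotate right-handed about the x-axis with cos θ = -3/5, sin θ = -4/5: (-5/13, -3, 12/13) → (-5/13, 33/13, 24/13)

T(p) = (-5/13, 33/13, 24/13)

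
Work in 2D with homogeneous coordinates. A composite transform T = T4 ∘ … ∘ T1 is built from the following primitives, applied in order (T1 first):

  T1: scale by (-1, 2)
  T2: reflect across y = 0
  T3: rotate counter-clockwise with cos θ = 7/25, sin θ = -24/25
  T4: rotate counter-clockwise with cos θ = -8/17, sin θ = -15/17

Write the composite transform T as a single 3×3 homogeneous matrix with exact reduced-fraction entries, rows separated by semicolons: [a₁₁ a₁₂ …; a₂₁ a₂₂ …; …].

T = [416/425 174/425 0; -87/425 832/425 0; 0 0 1]

T1 = [-1 0 0; 0 2 0; 0 0 1]
T2·T1 = [-1 0 0; 0 -2 0; 0 0 1]
T3·…·T1 = [-7/25 -48/25 0; 24/25 -14/25 0; 0 0 1]
T4·…·T1 = [416/425 174/425 0; -87/425 832/425 0; 0 0 1]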